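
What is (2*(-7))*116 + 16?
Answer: -1608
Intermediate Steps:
(2*(-7))*116 + 16 = -14*116 + 16 = -1624 + 16 = -1608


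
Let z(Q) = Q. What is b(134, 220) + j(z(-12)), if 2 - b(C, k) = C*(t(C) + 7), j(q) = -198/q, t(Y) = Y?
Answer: -37751/2 ≈ -18876.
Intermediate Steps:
b(C, k) = 2 - C*(7 + C) (b(C, k) = 2 - C*(C + 7) = 2 - C*(7 + C))
b(134, 220) + j(z(-12)) = (2 - 1*134**2 - 7*134) - 198/(-12) = (2 - 1*17956 - 938) - 198*(-1/12) = (2 - 17956 - 938) + 33/2 = -18892 + 33/2 = -37751/2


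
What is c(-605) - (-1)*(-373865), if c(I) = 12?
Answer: -373853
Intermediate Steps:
c(-605) - (-1)*(-373865) = 12 - (-1)*(-373865) = 12 - 1*373865 = 12 - 373865 = -373853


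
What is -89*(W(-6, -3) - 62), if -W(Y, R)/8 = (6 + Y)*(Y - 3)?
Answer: 5518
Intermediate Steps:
W(Y, R) = -8*(-3 + Y)*(6 + Y) (W(Y, R) = -8*(6 + Y)*(Y - 3) = -8*(6 + Y)*(-3 + Y) = -8*(-3 + Y)*(6 + Y))
-89*(W(-6, -3) - 62) = -89*((144 - 24*(-6) - 8*(-6)²) - 62) = -89*((144 + 144 - 8*36) - 62) = -89*((144 + 144 - 288) - 62) = -89*(0 - 62) = -89*(-62) = 5518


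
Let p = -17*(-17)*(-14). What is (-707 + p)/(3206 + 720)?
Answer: -4753/3926 ≈ -1.2106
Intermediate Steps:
p = -4046 (p = 289*(-14) = -4046)
(-707 + p)/(3206 + 720) = (-707 - 4046)/(3206 + 720) = -4753/3926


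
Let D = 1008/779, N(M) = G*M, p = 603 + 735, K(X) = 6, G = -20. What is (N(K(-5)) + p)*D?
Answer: 1227744/779 ≈ 1576.1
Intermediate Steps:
p = 1338
N(M) = -20*M
D = 1008/779 (D = 1008*(1/779) = 1008/779 ≈ 1.2940)
(N(K(-5)) + p)*D = (-20*6 + 1338)*(1008/779) = (-120 + 1338)*(1008/779) = 1218*(1008/779) = 1227744/779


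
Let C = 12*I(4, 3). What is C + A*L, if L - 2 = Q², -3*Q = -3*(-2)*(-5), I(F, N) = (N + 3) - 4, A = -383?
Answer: -39042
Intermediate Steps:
I(F, N) = -1 + N (I(F, N) = (3 + N) - 4 = -1 + N)
Q = 10 (Q = -(-3*(-2))*(-5)/3 = -2*(-5) = -⅓*(-30) = 10)
C = 24 (C = 12*(-1 + 3) = 12*2 = 24)
L = 102 (L = 2 + 10² = 2 + 100 = 102)
C + A*L = 24 - 383*102 = 24 - 39066 = -39042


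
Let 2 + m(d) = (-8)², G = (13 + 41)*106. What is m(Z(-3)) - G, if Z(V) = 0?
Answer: -5662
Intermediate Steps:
G = 5724 (G = 54*106 = 5724)
m(d) = 62 (m(d) = -2 + (-8)² = -2 + 64 = 62)
m(Z(-3)) - G = 62 - 1*5724 = 62 - 5724 = -5662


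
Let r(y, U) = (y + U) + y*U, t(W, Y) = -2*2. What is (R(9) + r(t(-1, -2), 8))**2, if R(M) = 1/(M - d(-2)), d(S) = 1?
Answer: 49729/64 ≈ 777.02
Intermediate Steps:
t(W, Y) = -4
r(y, U) = U + y + U*y (r(y, U) = (U + y) + U*y = U + y + U*y)
R(M) = 1/(-1 + M) (R(M) = 1/(M - 1*1) = 1/(M - 1) = 1/(-1 + M))
(R(9) + r(t(-1, -2), 8))**2 = (1/(-1 + 9) + (8 - 4 + 8*(-4)))**2 = (1/8 + (8 - 4 - 32))**2 = (1/8 - 28)**2 = (-223/8)**2 = 49729/64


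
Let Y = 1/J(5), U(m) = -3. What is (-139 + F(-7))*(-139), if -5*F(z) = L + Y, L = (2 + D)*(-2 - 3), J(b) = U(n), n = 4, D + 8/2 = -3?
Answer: 300101/15 ≈ 20007.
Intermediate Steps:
D = -7 (D = -4 - 3 = -7)
J(b) = -3
Y = -1/3 (Y = 1/(-3) = -1/3 ≈ -0.33333)
L = 25 (L = (2 - 7)*(-2 - 3) = -5*(-5) = 25)
F(z) = -74/15 (F(z) = -(25 - 1/3)/5 = -1/5*74/3 = -74/15)
(-139 + F(-7))*(-139) = (-139 - 74/15)*(-139) = -2159/15*(-139) = 300101/15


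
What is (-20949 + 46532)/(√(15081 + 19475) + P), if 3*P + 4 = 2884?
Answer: 6139920/221761 - 25583*√8639/443522 ≈ 22.326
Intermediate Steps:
P = 960 (P = -4/3 + (⅓)*2884 = -4/3 + 2884/3 = 960)
(-20949 + 46532)/(√(15081 + 19475) + P) = (-20949 + 46532)/(√(15081 + 19475) + 960) = 25583/(√34556 + 960) = 25583/(2*√8639 + 960) = 25583/(960 + 2*√8639)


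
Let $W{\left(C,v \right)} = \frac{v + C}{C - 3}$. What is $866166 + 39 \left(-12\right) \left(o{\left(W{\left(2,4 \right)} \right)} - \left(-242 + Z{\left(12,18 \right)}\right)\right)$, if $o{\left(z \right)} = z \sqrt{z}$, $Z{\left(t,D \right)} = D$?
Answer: $761334 + 2808 i \sqrt{6} \approx 7.6133 \cdot 10^{5} + 6878.2 i$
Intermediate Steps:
$W{\left(C,v \right)} = \frac{C + v}{-3 + C}$
$o{\left(z \right)} = z^{\frac{3}{2}}$
$866166 + 39 \left(-12\right) \left(o{\left(W{\left(2,4 \right)} \right)} - \left(-242 + Z{\left(12,18 \right)}\right)\right) = 866166 + 39 \left(-12\right) \left(\left(\frac{2 + 4}{-3 + 2}\right)^{\frac{3}{2}} + \left(242 - 18\right)\right) = 866166 - 468 \left(\left(\frac{1}{-1} \cdot 6\right)^{\frac{3}{2}} + \left(242 - 18\right)\right) = 866166 - 468 \left(\left(\left(-1\right) 6\right)^{\frac{3}{2}} + 224\right) = 866166 - 468 \left(\left(-6\right)^{\frac{3}{2}} + 224\right) = 866166 - 468 \left(- 6 i \sqrt{6} + 224\right) = 866166 - 468 \left(224 - 6 i \sqrt{6}\right) = 866166 - \left(104832 - 2808 i \sqrt{6}\right) = 761334 + 2808 i \sqrt{6}$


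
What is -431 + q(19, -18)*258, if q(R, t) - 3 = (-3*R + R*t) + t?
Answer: -107243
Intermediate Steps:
q(R, t) = 3 + t - 3*R + R*t (q(R, t) = 3 + ((-3*R + R*t) + t) = 3 + (t - 3*R + R*t) = 3 + t - 3*R + R*t)
-431 + q(19, -18)*258 = -431 + (3 - 18 - 3*19 + 19*(-18))*258 = -431 + (3 - 18 - 57 - 342)*258 = -431 - 414*258 = -431 - 106812 = -107243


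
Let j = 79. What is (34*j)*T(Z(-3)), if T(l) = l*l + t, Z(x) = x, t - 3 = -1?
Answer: 29546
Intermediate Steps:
t = 2 (t = 3 - 1 = 2)
T(l) = 2 + l**2 (T(l) = l*l + 2 = l**2 + 2 = 2 + l**2)
(34*j)*T(Z(-3)) = (34*79)*(2 + (-3)**2) = 2686*(2 + 9) = 2686*11 = 29546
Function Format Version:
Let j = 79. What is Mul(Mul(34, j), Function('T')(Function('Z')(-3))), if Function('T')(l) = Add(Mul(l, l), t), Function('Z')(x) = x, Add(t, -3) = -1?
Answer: 29546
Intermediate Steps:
t = 2 (t = Add(3, -1) = 2)
Function('T')(l) = Add(2, Pow(l, 2)) (Function('T')(l) = Add(Mul(l, l), 2) = Add(Pow(l, 2), 2) = Add(2, Pow(l, 2)))
Mul(Mul(34, j), Function('T')(Function('Z')(-3))) = Mul(Mul(34, 79), Add(2, Pow(-3, 2))) = Mul(2686, Add(2, 9)) = Mul(2686, 11) = 29546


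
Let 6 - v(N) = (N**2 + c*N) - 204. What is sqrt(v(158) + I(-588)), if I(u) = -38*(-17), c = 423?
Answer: I*sqrt(90942) ≈ 301.57*I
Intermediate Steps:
I(u) = 646
v(N) = 210 - N**2 - 423*N (v(N) = 6 - ((N**2 + 423*N) - 204) = 6 - (-204 + N**2 + 423*N) = 6 + (204 - N**2 - 423*N) = 210 - N**2 - 423*N)
sqrt(v(158) + I(-588)) = sqrt((210 - 1*158**2 - 423*158) + 646) = sqrt((210 - 1*24964 - 66834) + 646) = sqrt((210 - 24964 - 66834) + 646) = sqrt(-91588 + 646) = sqrt(-90942) = I*sqrt(90942)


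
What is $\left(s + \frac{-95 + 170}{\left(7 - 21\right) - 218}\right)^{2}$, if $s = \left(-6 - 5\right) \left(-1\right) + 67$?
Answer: $\frac{324756441}{53824} \approx 6033.7$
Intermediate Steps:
$s = 78$ ($s = \left(-11\right) \left(-1\right) + 67 = 11 + 67 = 78$)
$\left(s + \frac{-95 + 170}{\left(7 - 21\right) - 218}\right)^{2} = \left(78 + \frac{-95 + 170}{\left(7 - 21\right) - 218}\right)^{2} = \left(78 + \frac{75}{\left(7 - 21\right) - 218}\right)^{2} = \left(78 + \frac{75}{-14 - 218}\right)^{2} = \left(78 + \frac{75}{-232}\right)^{2} = \left(78 + 75 \left(- \frac{1}{232}\right)\right)^{2} = \left(78 - \frac{75}{232}\right)^{2} = \left(\frac{18021}{232}\right)^{2} = \frac{324756441}{53824}$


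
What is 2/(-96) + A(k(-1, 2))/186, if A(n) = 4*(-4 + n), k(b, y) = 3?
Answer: -21/496 ≈ -0.042339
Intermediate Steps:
A(n) = -16 + 4*n
2/(-96) + A(k(-1, 2))/186 = 2/(-96) + (-16 + 4*3)/186 = 2*(-1/96) + (-16 + 12)*(1/186) = -1/48 - 4*1/186 = -1/48 - 2/93 = -21/496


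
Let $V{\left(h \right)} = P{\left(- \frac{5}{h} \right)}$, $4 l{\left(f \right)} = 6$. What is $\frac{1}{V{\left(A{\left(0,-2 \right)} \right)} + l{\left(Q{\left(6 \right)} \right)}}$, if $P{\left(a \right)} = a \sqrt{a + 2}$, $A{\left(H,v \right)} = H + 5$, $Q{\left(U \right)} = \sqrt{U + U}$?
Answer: $2$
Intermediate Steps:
$Q{\left(U \right)} = \sqrt{2} \sqrt{U}$ ($Q{\left(U \right)} = \sqrt{2 U} = \sqrt{2} \sqrt{U}$)
$l{\left(f \right)} = \frac{3}{2}$ ($l{\left(f \right)} = \frac{1}{4} \cdot 6 = \frac{3}{2}$)
$A{\left(H,v \right)} = 5 + H$
$P{\left(a \right)} = a \sqrt{2 + a}$
$V{\left(h \right)} = - \frac{5 \sqrt{2 - \frac{5}{h}}}{h}$ ($V{\left(h \right)} = - \frac{5}{h} \sqrt{2 - \frac{5}{h}} = - \frac{5 \sqrt{2 - \frac{5}{h}}}{h}$)
$\frac{1}{V{\left(A{\left(0,-2 \right)} \right)} + l{\left(Q{\left(6 \right)} \right)}} = \frac{1}{- \frac{5 \sqrt{2 - \frac{5}{5 + 0}}}{5 + 0} + \frac{3}{2}} = \frac{1}{- \frac{5 \sqrt{2 - \frac{5}{5}}}{5} + \frac{3}{2}} = \frac{1}{\left(-5\right) \frac{1}{5} \sqrt{2 - 1} + \frac{3}{2}} = \frac{1}{\left(-5\right) \frac{1}{5} \sqrt{1} + \frac{3}{2}} = \frac{1}{\left(-5\right) \frac{1}{5} \cdot 1 + \frac{3}{2}} = \frac{1}{-1 + \frac{3}{2}} = \frac{1}{\frac{1}{2}} = 2$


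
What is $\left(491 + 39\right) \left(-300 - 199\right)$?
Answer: $-264470$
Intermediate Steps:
$\left(491 + 39\right) \left(-300 - 199\right) = 530 \left(-499\right) = -264470$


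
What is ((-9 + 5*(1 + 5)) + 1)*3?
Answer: 66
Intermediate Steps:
((-9 + 5*(1 + 5)) + 1)*3 = ((-9 + 5*6) + 1)*3 = ((-9 + 30) + 1)*3 = (21 + 1)*3 = 22*3 = 66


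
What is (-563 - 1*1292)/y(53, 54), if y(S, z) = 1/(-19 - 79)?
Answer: 181790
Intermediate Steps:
y(S, z) = -1/98 (y(S, z) = 1/(-98) = -1/98)
(-563 - 1*1292)/y(53, 54) = (-563 - 1*1292)/(-1/98) = (-563 - 1292)*(-98) = -1855*(-98) = 181790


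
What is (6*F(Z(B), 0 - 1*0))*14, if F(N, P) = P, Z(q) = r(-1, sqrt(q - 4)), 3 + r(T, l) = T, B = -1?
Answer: 0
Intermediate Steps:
r(T, l) = -3 + T
Z(q) = -4 (Z(q) = -3 - 1 = -4)
(6*F(Z(B), 0 - 1*0))*14 = (6*(0 - 1*0))*14 = (6*(0 + 0))*14 = (6*0)*14 = 0*14 = 0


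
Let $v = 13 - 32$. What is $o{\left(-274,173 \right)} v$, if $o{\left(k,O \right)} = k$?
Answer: $5206$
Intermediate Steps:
$v = -19$ ($v = 13 - 32 = -19$)
$o{\left(-274,173 \right)} v = \left(-274\right) \left(-19\right) = 5206$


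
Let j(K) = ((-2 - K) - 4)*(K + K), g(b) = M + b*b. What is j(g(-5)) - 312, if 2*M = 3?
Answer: -4069/2 ≈ -2034.5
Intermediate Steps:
M = 3/2 (M = (½)*3 = 3/2 ≈ 1.5000)
g(b) = 3/2 + b² (g(b) = 3/2 + b*b = 3/2 + b²)
j(K) = 2*K*(-6 - K) (j(K) = (-6 - K)*(2*K) = 2*K*(-6 - K))
j(g(-5)) - 312 = -2*(3/2 + (-5)²)*(6 + (3/2 + (-5)²)) - 312 = -2*(3/2 + 25)*(6 + (3/2 + 25)) - 312 = -2*53/2*(6 + 53/2) - 312 = -2*53/2*65/2 - 312 = -3445/2 - 312 = -4069/2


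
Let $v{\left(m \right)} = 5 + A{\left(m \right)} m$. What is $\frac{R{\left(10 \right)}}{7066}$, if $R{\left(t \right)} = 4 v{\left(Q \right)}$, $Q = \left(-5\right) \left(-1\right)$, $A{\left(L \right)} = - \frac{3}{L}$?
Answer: $\frac{4}{3533} \approx 0.0011322$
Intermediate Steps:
$Q = 5$
$v{\left(m \right)} = 2$ ($v{\left(m \right)} = 5 + - \frac{3}{m} m = 5 - 3 = 2$)
$R{\left(t \right)} = 8$ ($R{\left(t \right)} = 4 \cdot 2 = 8$)
$\frac{R{\left(10 \right)}}{7066} = \frac{8}{7066} = 8 \cdot \frac{1}{7066} = \frac{4}{3533}$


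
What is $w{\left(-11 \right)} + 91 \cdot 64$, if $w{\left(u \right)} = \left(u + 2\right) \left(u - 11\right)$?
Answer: $6022$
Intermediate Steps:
$w{\left(u \right)} = \left(-11 + u\right) \left(2 + u\right)$ ($w{\left(u \right)} = \left(2 + u\right) \left(-11 + u\right) = \left(-11 + u\right) \left(2 + u\right)$)
$w{\left(-11 \right)} + 91 \cdot 64 = \left(-22 + \left(-11\right)^{2} - -99\right) + 91 \cdot 64 = \left(-22 + 121 + 99\right) + 5824 = 198 + 5824 = 6022$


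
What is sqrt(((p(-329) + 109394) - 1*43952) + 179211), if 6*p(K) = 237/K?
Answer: sqrt(105925889510)/658 ≈ 494.62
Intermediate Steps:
p(K) = 79/(2*K) (p(K) = (237/K)/6 = 79/(2*K))
sqrt(((p(-329) + 109394) - 1*43952) + 179211) = sqrt((((79/2)/(-329) + 109394) - 1*43952) + 179211) = sqrt((((79/2)*(-1/329) + 109394) - 43952) + 179211) = sqrt(((-79/658 + 109394) - 43952) + 179211) = sqrt((71981173/658 - 43952) + 179211) = sqrt(43060757/658 + 179211) = sqrt(160981595/658) = sqrt(105925889510)/658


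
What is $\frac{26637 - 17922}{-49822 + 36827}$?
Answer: $- \frac{1743}{2599} \approx -0.67064$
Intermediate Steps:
$\frac{26637 - 17922}{-49822 + 36827} = \frac{8715}{-12995} = 8715 \left(- \frac{1}{12995}\right) = - \frac{1743}{2599}$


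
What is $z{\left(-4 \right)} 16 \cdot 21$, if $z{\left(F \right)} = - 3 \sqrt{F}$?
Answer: $- 2016 i \approx - 2016.0 i$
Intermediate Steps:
$z{\left(-4 \right)} 16 \cdot 21 = - 3 \sqrt{-4} \cdot 16 \cdot 21 = - 3 \cdot 2 i 16 \cdot 21 = - 6 i 16 \cdot 21 = - 96 i 21 = - 2016 i$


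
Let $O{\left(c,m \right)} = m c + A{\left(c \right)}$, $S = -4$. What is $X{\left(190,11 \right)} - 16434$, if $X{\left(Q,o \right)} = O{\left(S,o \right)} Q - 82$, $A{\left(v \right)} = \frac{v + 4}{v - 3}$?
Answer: $-24876$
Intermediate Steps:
$A{\left(v \right)} = \frac{4 + v}{-3 + v}$
$O{\left(c,m \right)} = c m + \frac{4 + c}{-3 + c}$ ($O{\left(c,m \right)} = m c + \frac{4 + c}{-3 + c} = c m + \frac{4 + c}{-3 + c}$)
$X{\left(Q,o \right)} = -82 - 4 Q o$ ($X{\left(Q,o \right)} = \frac{4 - 4 - 4 o \left(-3 - 4\right)}{-3 - 4} Q - 82 = \frac{4 - 4 - 4 o \left(-7\right)}{-7} Q - 82 = - \frac{4 - 4 + 28 o}{7} Q - 82 = - \frac{28 o}{7} Q - 82 = - 4 o Q - 82 = - 4 Q o - 82 = -82 - 4 Q o$)
$X{\left(190,11 \right)} - 16434 = \left(-82 - 760 \cdot 11\right) - 16434 = \left(-82 - 8360\right) - 16434 = -8442 - 16434 = -24876$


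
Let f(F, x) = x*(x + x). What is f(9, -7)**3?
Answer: 941192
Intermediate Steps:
f(F, x) = 2*x**2 (f(F, x) = x*(2*x) = 2*x**2)
f(9, -7)**3 = (2*(-7)**2)**3 = (2*49)**3 = 98**3 = 941192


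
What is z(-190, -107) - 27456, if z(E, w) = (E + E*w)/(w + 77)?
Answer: -84382/3 ≈ -28127.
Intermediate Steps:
z(E, w) = (E + E*w)/(77 + w)
z(-190, -107) - 27456 = -190*(1 - 107)/(77 - 107) - 27456 = -190*(-106)/(-30) - 27456 = -190*(-1/30)*(-106) - 27456 = -2014/3 - 27456 = -84382/3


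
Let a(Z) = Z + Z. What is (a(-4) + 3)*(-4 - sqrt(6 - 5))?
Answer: 25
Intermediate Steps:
a(Z) = 2*Z
(a(-4) + 3)*(-4 - sqrt(6 - 5)) = (2*(-4) + 3)*(-4 - sqrt(6 - 5)) = (-8 + 3)*(-4 - sqrt(1)) = -5*(-4 - 1*1) = -5*(-4 - 1) = -5*(-5) = 25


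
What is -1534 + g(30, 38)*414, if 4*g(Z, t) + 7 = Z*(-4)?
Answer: -29357/2 ≈ -14679.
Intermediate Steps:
g(Z, t) = -7/4 - Z (g(Z, t) = -7/4 + (Z*(-4))/4 = -7/4 + (-4*Z)/4 = -7/4 - Z)
-1534 + g(30, 38)*414 = -1534 + (-7/4 - 1*30)*414 = -1534 + (-7/4 - 30)*414 = -1534 - 127/4*414 = -1534 - 26289/2 = -29357/2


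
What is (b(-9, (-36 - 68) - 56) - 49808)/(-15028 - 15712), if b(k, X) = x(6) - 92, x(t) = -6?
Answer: 24953/15370 ≈ 1.6235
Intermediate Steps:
b(k, X) = -98 (b(k, X) = -6 - 92 = -98)
(b(-9, (-36 - 68) - 56) - 49808)/(-15028 - 15712) = (-98 - 49808)/(-15028 - 15712) = -49906/(-30740) = -49906*(-1/30740) = 24953/15370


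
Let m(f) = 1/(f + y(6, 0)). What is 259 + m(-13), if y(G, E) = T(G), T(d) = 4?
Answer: 2330/9 ≈ 258.89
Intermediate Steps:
y(G, E) = 4
m(f) = 1/(4 + f) (m(f) = 1/(f + 4) = 1/(4 + f))
259 + m(-13) = 259 + 1/(4 - 13) = 259 + 1/(-9) = 259 - ⅑ = 2330/9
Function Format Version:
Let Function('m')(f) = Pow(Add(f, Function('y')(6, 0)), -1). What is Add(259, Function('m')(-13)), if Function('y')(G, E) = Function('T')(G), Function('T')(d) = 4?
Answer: Rational(2330, 9) ≈ 258.89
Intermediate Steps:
Function('y')(G, E) = 4
Function('m')(f) = Pow(Add(4, f), -1) (Function('m')(f) = Pow(Add(f, 4), -1) = Pow(Add(4, f), -1))
Add(259, Function('m')(-13)) = Add(259, Pow(Add(4, -13), -1)) = Add(259, Pow(-9, -1)) = Add(259, Rational(-1, 9)) = Rational(2330, 9)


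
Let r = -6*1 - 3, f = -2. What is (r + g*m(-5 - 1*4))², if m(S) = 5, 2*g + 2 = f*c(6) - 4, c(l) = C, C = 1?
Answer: 841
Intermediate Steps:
c(l) = 1
g = -4 (g = -1 + (-2*1 - 4)/2 = -1 + (-2 - 4)/2 = -1 + (½)*(-6) = -1 - 3 = -4)
r = -9 (r = -6 - 3 = -9)
(r + g*m(-5 - 1*4))² = (-9 - 4*5)² = (-9 - 20)² = (-29)² = 841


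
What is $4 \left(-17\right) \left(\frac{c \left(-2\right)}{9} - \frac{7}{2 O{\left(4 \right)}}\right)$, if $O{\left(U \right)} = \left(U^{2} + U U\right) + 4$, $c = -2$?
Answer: $- \frac{425}{18} \approx -23.611$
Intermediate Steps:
$O{\left(U \right)} = 4 + 2 U^{2}$ ($O{\left(U \right)} = \left(U^{2} + U^{2}\right) + 4 = 2 U^{2} + 4 = 4 + 2 U^{2}$)
$4 \left(-17\right) \left(\frac{c \left(-2\right)}{9} - \frac{7}{2 O{\left(4 \right)}}\right) = 4 \left(-17\right) \left(\frac{\left(-2\right) \left(-2\right)}{9} - \frac{7}{2 \left(4 + 2 \cdot 4^{2}\right)}\right) = - 68 \left(4 \cdot \frac{1}{9} - \frac{7}{2 \left(4 + 2 \cdot 16\right)}\right) = - 68 \left(\frac{4}{9} - \frac{7}{2 \left(4 + 32\right)}\right) = - 68 \left(\frac{4}{9} - \frac{7}{2 \cdot 36}\right) = - 68 \left(\frac{4}{9} - \frac{7}{72}\right) = \left(-68\right) \frac{25}{72} = - \frac{425}{18}$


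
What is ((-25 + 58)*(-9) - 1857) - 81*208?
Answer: -19002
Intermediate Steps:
((-25 + 58)*(-9) - 1857) - 81*208 = (33*(-9) - 1857) - 16848 = (-297 - 1857) - 16848 = -2154 - 16848 = -19002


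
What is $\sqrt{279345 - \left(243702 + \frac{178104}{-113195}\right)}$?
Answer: $\frac{3 \sqrt{50746418868595}}{113195} \approx 188.8$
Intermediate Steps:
$\sqrt{279345 - \left(243702 + \frac{178104}{-113195}\right)} = \sqrt{279345 - \frac{27585669786}{113195}} = \sqrt{\frac{4034787489}{113195}} = \frac{3 \sqrt{50746418868595}}{113195}$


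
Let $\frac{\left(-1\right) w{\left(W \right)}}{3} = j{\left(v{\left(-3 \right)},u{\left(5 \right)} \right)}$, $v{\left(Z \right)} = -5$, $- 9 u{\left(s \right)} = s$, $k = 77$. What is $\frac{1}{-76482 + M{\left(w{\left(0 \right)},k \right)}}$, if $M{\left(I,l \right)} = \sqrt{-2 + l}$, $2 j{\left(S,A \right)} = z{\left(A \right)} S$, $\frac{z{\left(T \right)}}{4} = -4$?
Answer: $- \frac{25494}{1949832083} - \frac{5 \sqrt{3}}{5849496249} \approx -1.3076 \cdot 10^{-5}$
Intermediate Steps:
$u{\left(s \right)} = - \frac{s}{9}$
$z{\left(T \right)} = -16$ ($z{\left(T \right)} = 4 \left(-4\right) = -16$)
$j{\left(S,A \right)} = - 8 S$ ($j{\left(S,A \right)} = \frac{\left(-16\right) S}{2} = - 8 S$)
$w{\left(W \right)} = -120$ ($w{\left(W \right)} = - 3 \left(\left(-8\right) \left(-5\right)\right) = \left(-3\right) 40 = -120$)
$\frac{1}{-76482 + M{\left(w{\left(0 \right)},k \right)}} = \frac{1}{-76482 + \sqrt{-2 + 77}} = \frac{1}{-76482 + \sqrt{75}} = \frac{1}{-76482 + 5 \sqrt{3}}$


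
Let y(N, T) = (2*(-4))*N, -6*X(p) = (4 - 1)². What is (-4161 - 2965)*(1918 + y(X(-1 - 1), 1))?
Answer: -13753180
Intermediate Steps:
X(p) = -3/2 (X(p) = -(4 - 1)²/6 = -⅙*3² = -⅙*9 = -3/2)
y(N, T) = -8*N
(-4161 - 2965)*(1918 + y(X(-1 - 1), 1)) = (-4161 - 2965)*(1918 - 8*(-3/2)) = -7126*(1918 + 12) = -7126*1930 = -13753180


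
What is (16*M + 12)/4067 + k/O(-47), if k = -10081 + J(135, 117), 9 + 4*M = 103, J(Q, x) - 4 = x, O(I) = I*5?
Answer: 8119700/191149 ≈ 42.478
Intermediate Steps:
O(I) = 5*I
J(Q, x) = 4 + x
M = 47/2 (M = -9/4 + (¼)*103 = -9/4 + 103/4 = 47/2 ≈ 23.500)
k = -9960 (k = -10081 + (4 + 117) = -10081 + 121 = -9960)
(16*M + 12)/4067 + k/O(-47) = (16*(47/2) + 12)/4067 - 9960/(5*(-47)) = (376 + 12)*(1/4067) - 9960/(-235) = 388*(1/4067) - 9960*(-1/235) = 388/4067 + 1992/47 = 8119700/191149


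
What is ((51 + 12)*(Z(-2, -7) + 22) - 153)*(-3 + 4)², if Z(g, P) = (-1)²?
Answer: 1296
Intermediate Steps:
Z(g, P) = 1
((51 + 12)*(Z(-2, -7) + 22) - 153)*(-3 + 4)² = ((51 + 12)*(1 + 22) - 153)*(-3 + 4)² = (63*23 - 153)*1² = (1449 - 153)*1 = 1296*1 = 1296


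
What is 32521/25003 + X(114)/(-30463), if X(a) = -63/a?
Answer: 37646639537/28943322782 ≈ 1.3007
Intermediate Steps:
32521/25003 + X(114)/(-30463) = 32521/25003 - 63/114/(-30463) = 32521*(1/25003) - 63*1/114*(-1/30463) = 32521/25003 - 21/38*(-1/30463) = 32521/25003 + 21/1157594 = 37646639537/28943322782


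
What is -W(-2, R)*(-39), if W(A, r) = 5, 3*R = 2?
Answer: 195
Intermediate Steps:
R = 2/3 (R = (1/3)*2 = 2/3 ≈ 0.66667)
-W(-2, R)*(-39) = -1*5*(-39) = -5*(-39) = 195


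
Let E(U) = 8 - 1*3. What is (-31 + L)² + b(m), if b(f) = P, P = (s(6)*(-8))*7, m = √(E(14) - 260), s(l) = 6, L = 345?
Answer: 98260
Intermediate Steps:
E(U) = 5 (E(U) = 8 - 3 = 5)
m = I*√255 (m = √(5 - 260) = √(-255) = I*√255 ≈ 15.969*I)
P = -336 (P = (6*(-8))*7 = -48*7 = -336)
b(f) = -336
(-31 + L)² + b(m) = (-31 + 345)² - 336 = 314² - 336 = 98596 - 336 = 98260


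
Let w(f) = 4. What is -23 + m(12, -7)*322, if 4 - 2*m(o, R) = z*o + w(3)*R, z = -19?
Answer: 41837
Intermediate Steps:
m(o, R) = 2 - 2*R + 19*o/2 (m(o, R) = 2 - (-19*o + 4*R)/2 = 2 + (-2*R + 19*o/2) = 2 - 2*R + 19*o/2)
-23 + m(12, -7)*322 = -23 + (2 - 2*(-7) + (19/2)*12)*322 = -23 + (2 + 14 + 114)*322 = -23 + 130*322 = -23 + 41860 = 41837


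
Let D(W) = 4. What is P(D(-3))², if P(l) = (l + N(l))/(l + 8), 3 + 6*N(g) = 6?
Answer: 9/64 ≈ 0.14063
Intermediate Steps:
N(g) = ½ (N(g) = -½ + (⅙)*6 = -½ + 1 = ½)
P(l) = (½ + l)/(8 + l) (P(l) = (l + ½)/(l + 8) = (½ + l)/(8 + l))
P(D(-3))² = ((½ + 4)/(8 + 4))² = ((9/2)/12)² = ((1/12)*(9/2))² = (3/8)² = 9/64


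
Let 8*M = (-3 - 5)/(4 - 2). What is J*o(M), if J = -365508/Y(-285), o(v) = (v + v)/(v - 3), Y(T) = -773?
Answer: 731016/5411 ≈ 135.10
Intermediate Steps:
M = -½ (M = ((-3 - 5)/(4 - 2))/8 = (-8/2)/8 = (-8*½)/8 = (⅛)*(-4) = -½ ≈ -0.50000)
o(v) = 2*v/(-3 + v) (o(v) = (2*v)/(-3 + v) = 2*v/(-3 + v))
J = 365508/773 (J = -365508/(-773) = -365508*(-1/773) = 365508/773 ≈ 472.84)
J*o(M) = 365508*(2*(-½)/(-3 - ½))/773 = 365508*(2*(-½)/(-7/2))/773 = 365508*(2*(-½)*(-2/7))/773 = (365508/773)*(2/7) = 731016/5411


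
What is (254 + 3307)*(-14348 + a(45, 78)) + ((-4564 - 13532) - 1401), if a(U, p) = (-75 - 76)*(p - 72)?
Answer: -54338991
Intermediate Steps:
a(U, p) = 10872 - 151*p (a(U, p) = -151*(-72 + p) = 10872 - 151*p)
(254 + 3307)*(-14348 + a(45, 78)) + ((-4564 - 13532) - 1401) = (254 + 3307)*(-14348 + (10872 - 151*78)) + ((-4564 - 13532) - 1401) = 3561*(-14348 + (10872 - 11778)) + (-18096 - 1401) = 3561*(-14348 - 906) - 19497 = 3561*(-15254) - 19497 = -54319494 - 19497 = -54338991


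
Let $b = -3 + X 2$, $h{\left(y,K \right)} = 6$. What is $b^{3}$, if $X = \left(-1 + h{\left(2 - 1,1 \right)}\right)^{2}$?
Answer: $103823$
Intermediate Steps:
$X = 25$ ($X = \left(-1 + 6\right)^{2} = 5^{2} = 25$)
$b = 47$ ($b = -3 + 25 \cdot 2 = -3 + 50 = 47$)
$b^{3} = 47^{3} = 103823$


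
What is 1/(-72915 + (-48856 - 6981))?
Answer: -1/128752 ≈ -7.7669e-6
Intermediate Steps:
1/(-72915 + (-48856 - 6981)) = 1/(-72915 - 55837) = 1/(-128752) = -1/128752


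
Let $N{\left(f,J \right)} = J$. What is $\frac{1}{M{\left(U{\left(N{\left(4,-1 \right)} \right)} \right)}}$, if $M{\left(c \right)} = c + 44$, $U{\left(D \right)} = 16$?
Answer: $\frac{1}{60} \approx 0.016667$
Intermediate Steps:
$M{\left(c \right)} = 44 + c$
$\frac{1}{M{\left(U{\left(N{\left(4,-1 \right)} \right)} \right)}} = \frac{1}{44 + 16} = \frac{1}{60}$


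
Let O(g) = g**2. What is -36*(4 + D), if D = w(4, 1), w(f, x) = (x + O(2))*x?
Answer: -324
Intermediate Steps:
w(f, x) = x*(4 + x) (w(f, x) = (x + 2**2)*x = (x + 4)*x = (4 + x)*x = x*(4 + x))
D = 5 (D = 1*(4 + 1) = 1*5 = 5)
-36*(4 + D) = -36*(4 + 5) = -36*9 = -324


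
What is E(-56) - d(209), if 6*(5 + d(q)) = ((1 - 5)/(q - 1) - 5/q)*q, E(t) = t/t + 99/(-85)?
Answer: 168097/26520 ≈ 6.3385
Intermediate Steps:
E(t) = -14/85 (E(t) = 1 + 99*(-1/85) = 1 - 99/85 = -14/85)
d(q) = -5 + q*(-5/q - 4/(-1 + q))/6 (d(q) = -5 + (((1 - 5)/(q - 1) - 5/q)*q)/6 = -5 + ((-4/(-1 + q) - 5/q)*q)/6 = -5 + ((-5/q - 4/(-1 + q))*q)/6 = -5 + (q*(-5/q - 4/(-1 + q)))/6 = -5 + q*(-5/q - 4/(-1 + q))/6)
E(-56) - d(209) = -14/85 - (35 - 39*209)/(6*(-1 + 209)) = -14/85 - (35 - 8151)/(6*208) = -14/85 - (-8116)/(6*208) = -14/85 - 1*(-2029/312) = -14/85 + 2029/312 = 168097/26520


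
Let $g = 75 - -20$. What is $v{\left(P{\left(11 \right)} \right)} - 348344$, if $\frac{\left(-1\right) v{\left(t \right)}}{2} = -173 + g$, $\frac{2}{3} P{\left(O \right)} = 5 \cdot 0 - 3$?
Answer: $-348188$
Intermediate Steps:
$g = 95$ ($g = 75 + 20 = 95$)
$P{\left(O \right)} = - \frac{9}{2}$ ($P{\left(O \right)} = \frac{3 \left(5 \cdot 0 - 3\right)}{2} = \frac{3 \left(0 - 3\right)}{2} = \frac{3}{2} \left(-3\right) = - \frac{9}{2}$)
$v{\left(t \right)} = 156$ ($v{\left(t \right)} = - 2 \left(-173 + 95\right) = \left(-2\right) \left(-78\right) = 156$)
$v{\left(P{\left(11 \right)} \right)} - 348344 = 156 - 348344 = -348188$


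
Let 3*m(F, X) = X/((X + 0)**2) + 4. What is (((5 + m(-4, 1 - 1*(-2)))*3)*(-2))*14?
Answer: -1624/3 ≈ -541.33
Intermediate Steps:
m(F, X) = 4/3 + 1/(3*X) (m(F, X) = (X/((X + 0)**2) + 4)/3 = (X/(X**2) + 4)/3 = (X/X**2 + 4)/3 = (1/X + 4)/3 = (4 + 1/X)/3 = 4/3 + 1/(3*X))
(((5 + m(-4, 1 - 1*(-2)))*3)*(-2))*14 = (((5 + (1 + 4*(1 - 1*(-2)))/(3*(1 - 1*(-2))))*3)*(-2))*14 = (((5 + (1 + 4*(1 + 2))/(3*(1 + 2)))*3)*(-2))*14 = (((5 + (1/3)*(1 + 4*3)/3)*3)*(-2))*14 = (((5 + (1/3)*(1/3)*(1 + 12))*3)*(-2))*14 = (((5 + (1/3)*(1/3)*13)*3)*(-2))*14 = (((5 + 13/9)*3)*(-2))*14 = (((58/9)*3)*(-2))*14 = ((58/3)*(-2))*14 = -116/3*14 = -1624/3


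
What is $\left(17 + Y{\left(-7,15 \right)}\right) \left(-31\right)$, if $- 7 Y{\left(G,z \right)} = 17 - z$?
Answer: $- \frac{3627}{7} \approx -518.14$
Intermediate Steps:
$Y{\left(G,z \right)} = - \frac{17}{7} + \frac{z}{7}$ ($Y{\left(G,z \right)} = - \frac{17 - z}{7} = - \frac{17}{7} + \frac{z}{7}$)
$\left(17 + Y{\left(-7,15 \right)}\right) \left(-31\right) = \left(17 + \left(- \frac{17}{7} + \frac{1}{7} \cdot 15\right)\right) \left(-31\right) = \left(17 + \left(- \frac{17}{7} + \frac{15}{7}\right)\right) \left(-31\right) = \left(17 - \frac{2}{7}\right) \left(-31\right) = \frac{117}{7} \left(-31\right) = - \frac{3627}{7}$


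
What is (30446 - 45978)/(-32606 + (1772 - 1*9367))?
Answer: 15532/40201 ≈ 0.38636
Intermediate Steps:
(30446 - 45978)/(-32606 + (1772 - 1*9367)) = -15532/(-32606 + (1772 - 9367)) = -15532/(-32606 - 7595) = -15532/(-40201) = -15532*(-1/40201) = 15532/40201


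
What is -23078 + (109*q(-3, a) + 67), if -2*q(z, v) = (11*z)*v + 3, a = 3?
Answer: -17779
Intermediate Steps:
q(z, v) = -3/2 - 11*v*z/2 (q(z, v) = -((11*z)*v + 3)/2 = -(11*v*z + 3)/2 = -(3 + 11*v*z)/2 = -3/2 - 11*v*z/2)
-23078 + (109*q(-3, a) + 67) = -23078 + (109*(-3/2 - 11/2*3*(-3)) + 67) = -23078 + (109*(-3/2 + 99/2) + 67) = -23078 + (109*48 + 67) = -23078 + (5232 + 67) = -23078 + 5299 = -17779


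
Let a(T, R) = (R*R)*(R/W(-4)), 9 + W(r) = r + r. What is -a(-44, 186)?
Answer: 6434856/17 ≈ 3.7852e+5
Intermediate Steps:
W(r) = -9 + 2*r (W(r) = -9 + (r + r) = -9 + 2*r)
a(T, R) = -R³/17 (a(T, R) = (R*R)*(R/(-9 + 2*(-4))) = R²*(R/(-9 - 8)) = R²*(R/(-17)) = R²*(R*(-1/17)) = R²*(-R/17) = -R³/17)
-a(-44, 186) = -(-1)*186³/17 = -(-1)*6434856/17 = -1*(-6434856/17) = 6434856/17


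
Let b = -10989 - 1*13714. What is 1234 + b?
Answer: -23469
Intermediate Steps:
b = -24703 (b = -10989 - 13714 = -24703)
1234 + b = 1234 - 24703 = -23469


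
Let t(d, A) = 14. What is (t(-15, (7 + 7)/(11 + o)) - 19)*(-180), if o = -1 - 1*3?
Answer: 900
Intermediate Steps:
o = -4 (o = -1 - 3 = -4)
(t(-15, (7 + 7)/(11 + o)) - 19)*(-180) = (14 - 19)*(-180) = -5*(-180) = 900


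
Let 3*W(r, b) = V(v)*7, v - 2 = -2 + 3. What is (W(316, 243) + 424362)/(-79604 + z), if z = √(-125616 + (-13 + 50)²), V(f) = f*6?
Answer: -11261418672/2112307021 - 141468*I*√124247/2112307021 ≈ -5.3313 - 0.023607*I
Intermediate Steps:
v = 3 (v = 2 + (-2 + 3) = 2 + 1 = 3)
V(f) = 6*f
z = I*√124247 (z = √(-125616 + 37²) = √(-125616 + 1369) = √(-124247) = I*√124247 ≈ 352.49*I)
W(r, b) = 42 (W(r, b) = ((6*3)*7)/3 = (18*7)/3 = (⅓)*126 = 42)
(W(316, 243) + 424362)/(-79604 + z) = (42 + 424362)/(-79604 + I*√124247) = 424404/(-79604 + I*√124247)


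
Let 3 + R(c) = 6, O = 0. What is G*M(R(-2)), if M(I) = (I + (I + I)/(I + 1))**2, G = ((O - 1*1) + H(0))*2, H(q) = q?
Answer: -81/2 ≈ -40.500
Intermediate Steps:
R(c) = 3 (R(c) = -3 + 6 = 3)
G = -2 (G = ((0 - 1*1) + 0)*2 = ((0 - 1) + 0)*2 = (-1 + 0)*2 = -1*2 = -2)
M(I) = (I + 2*I/(1 + I))**2 (M(I) = (I + (2*I)/(1 + I))**2 = (I + 2*I/(1 + I))**2)
G*M(R(-2)) = -2*3**2*(3 + 3)**2/(1 + 3)**2 = -18*6**2/4**2 = -18*36/16 = -2*81/4 = -81/2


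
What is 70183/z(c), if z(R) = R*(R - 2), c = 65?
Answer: 70183/4095 ≈ 17.139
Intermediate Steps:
z(R) = R*(-2 + R)
70183/z(c) = 70183/((65*(-2 + 65))) = 70183/((65*63)) = 70183/4095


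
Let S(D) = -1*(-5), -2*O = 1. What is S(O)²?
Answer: 25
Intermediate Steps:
O = -½ (O = -½*1 = -½ ≈ -0.50000)
S(D) = 5
S(O)² = 5² = 25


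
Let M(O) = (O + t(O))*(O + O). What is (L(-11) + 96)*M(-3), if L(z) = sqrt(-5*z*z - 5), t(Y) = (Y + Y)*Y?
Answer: -8640 - 90*I*sqrt(610) ≈ -8640.0 - 2222.8*I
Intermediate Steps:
t(Y) = 2*Y**2 (t(Y) = (2*Y)*Y = 2*Y**2)
M(O) = 2*O*(O + 2*O**2) (M(O) = (O + 2*O**2)*(O + O) = (O + 2*O**2)*(2*O) = 2*O*(O + 2*O**2))
L(z) = sqrt(-5 - 5*z**2) (L(z) = sqrt(-5*z**2 - 5) = sqrt(-5 - 5*z**2))
(L(-11) + 96)*M(-3) = (sqrt(-5 - 5*(-11)**2) + 96)*((-3)**2*(2 + 4*(-3))) = (sqrt(-5 - 5*121) + 96)*(9*(2 - 12)) = (sqrt(-5 - 605) + 96)*(9*(-10)) = (sqrt(-610) + 96)*(-90) = (I*sqrt(610) + 96)*(-90) = (96 + I*sqrt(610))*(-90) = -8640 - 90*I*sqrt(610)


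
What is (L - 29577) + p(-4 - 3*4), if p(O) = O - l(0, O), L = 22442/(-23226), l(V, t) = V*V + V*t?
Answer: -7013770/237 ≈ -29594.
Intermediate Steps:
l(V, t) = V**2 + V*t
L = -229/237 (L = 22442*(-1/23226) = -229/237 ≈ -0.96624)
p(O) = O (p(O) = O - 0*(0 + O) = O - 0*O = O - 1*0 = O + 0 = O)
(L - 29577) + p(-4 - 3*4) = (-229/237 - 29577) + (-4 - 3*4) = -7009978/237 + (-4 - 12) = -7009978/237 - 16 = -7013770/237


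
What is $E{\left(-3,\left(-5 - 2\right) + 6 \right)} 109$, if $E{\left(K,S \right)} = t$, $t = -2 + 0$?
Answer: $-218$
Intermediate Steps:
$t = -2$
$E{\left(K,S \right)} = -2$
$E{\left(-3,\left(-5 - 2\right) + 6 \right)} 109 = \left(-2\right) 109 = -218$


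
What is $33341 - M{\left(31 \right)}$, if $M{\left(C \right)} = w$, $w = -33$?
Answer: $33374$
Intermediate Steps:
$M{\left(C \right)} = -33$
$33341 - M{\left(31 \right)} = 33341 - -33 = 33341 + 33 = 33374$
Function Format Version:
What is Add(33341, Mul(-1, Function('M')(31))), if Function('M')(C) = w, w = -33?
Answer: 33374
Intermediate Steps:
Function('M')(C) = -33
Add(33341, Mul(-1, Function('M')(31))) = Add(33341, Mul(-1, -33)) = Add(33341, 33) = 33374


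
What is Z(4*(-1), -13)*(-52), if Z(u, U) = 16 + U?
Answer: -156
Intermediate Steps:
Z(4*(-1), -13)*(-52) = (16 - 13)*(-52) = 3*(-52) = -156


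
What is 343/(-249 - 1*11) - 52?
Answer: -13863/260 ≈ -53.319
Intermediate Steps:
343/(-249 - 1*11) - 52 = 343/(-249 - 11) - 52 = 343/(-260) - 52 = 343*(-1/260) - 52 = -343/260 - 52 = -13863/260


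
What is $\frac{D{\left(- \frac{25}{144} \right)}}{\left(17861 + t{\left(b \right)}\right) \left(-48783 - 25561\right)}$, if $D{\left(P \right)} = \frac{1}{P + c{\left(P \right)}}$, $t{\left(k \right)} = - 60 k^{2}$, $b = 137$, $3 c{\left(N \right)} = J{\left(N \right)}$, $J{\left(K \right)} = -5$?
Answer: $- \frac{18}{2729297737955} \approx -6.5951 \cdot 10^{-12}$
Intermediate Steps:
$c{\left(N \right)} = - \frac{5}{3}$ ($c{\left(N \right)} = \frac{1}{3} \left(-5\right) = - \frac{5}{3}$)
$D{\left(P \right)} = \frac{1}{- \frac{5}{3} + P}$ ($D{\left(P \right)} = \frac{1}{P - \frac{5}{3}} = \frac{1}{- \frac{5}{3} + P}$)
$\frac{D{\left(- \frac{25}{144} \right)}}{\left(17861 + t{\left(b \right)}\right) \left(-48783 - 25561\right)} = \frac{3 \frac{1}{-5 + 3 \left(- \frac{25}{144}\right)}}{\left(17861 - 60 \cdot 137^{2}\right) \left(-48783 - 25561\right)} = \frac{3 \frac{1}{-5 + 3 \left(\left(-25\right) \frac{1}{144}\right)}}{\left(17861 - 1126140\right) \left(-74344\right)} = \frac{3 \frac{1}{-5 + 3 \left(- \frac{25}{144}\right)}}{\left(17861 - 1126140\right) \left(-74344\right)} = \frac{3 \frac{1}{-5 - \frac{25}{48}}}{\left(-1108279\right) \left(-74344\right)} = \frac{3 \frac{1}{- \frac{265}{48}}}{82393893976} = 3 \left(- \frac{48}{265}\right) \frac{1}{82393893976} = \left(- \frac{144}{265}\right) \frac{1}{82393893976} = - \frac{18}{2729297737955}$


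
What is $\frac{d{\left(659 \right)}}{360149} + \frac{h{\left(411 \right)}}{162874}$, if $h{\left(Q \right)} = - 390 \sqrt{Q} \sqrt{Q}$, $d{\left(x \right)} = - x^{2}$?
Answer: $- \frac{64230683402}{29329454113} \approx -2.19$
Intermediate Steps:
$h{\left(Q \right)} = - 390 Q$
$\frac{d{\left(659 \right)}}{360149} + \frac{h{\left(411 \right)}}{162874} = \frac{\left(-1\right) 659^{2}}{360149} + \frac{\left(-390\right) 411}{162874} = \left(-1\right) 434281 \cdot \frac{1}{360149} - \frac{80145}{81437} = \left(-434281\right) \frac{1}{360149} - \frac{80145}{81437} = - \frac{434281}{360149} - \frac{80145}{81437} = - \frac{64230683402}{29329454113}$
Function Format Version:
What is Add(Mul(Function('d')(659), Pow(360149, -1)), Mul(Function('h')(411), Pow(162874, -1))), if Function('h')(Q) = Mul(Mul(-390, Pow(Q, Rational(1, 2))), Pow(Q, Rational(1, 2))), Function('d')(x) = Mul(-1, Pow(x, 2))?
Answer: Rational(-64230683402, 29329454113) ≈ -2.1900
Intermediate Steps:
Function('h')(Q) = Mul(-390, Q)
Add(Mul(Function('d')(659), Pow(360149, -1)), Mul(Function('h')(411), Pow(162874, -1))) = Add(Mul(Mul(-1, Pow(659, 2)), Pow(360149, -1)), Mul(Mul(-390, 411), Pow(162874, -1))) = Add(Mul(Mul(-1, 434281), Rational(1, 360149)), Mul(-160290, Rational(1, 162874))) = Add(Mul(-434281, Rational(1, 360149)), Rational(-80145, 81437)) = Add(Rational(-434281, 360149), Rational(-80145, 81437)) = Rational(-64230683402, 29329454113)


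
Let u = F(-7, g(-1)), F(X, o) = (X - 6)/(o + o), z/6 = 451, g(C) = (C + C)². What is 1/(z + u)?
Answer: 8/21635 ≈ 0.00036977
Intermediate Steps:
g(C) = 4*C² (g(C) = (2*C)² = 4*C²)
z = 2706 (z = 6*451 = 2706)
F(X, o) = (-6 + X)/(2*o) (F(X, o) = (-6 + X)/((2*o)) = (-6 + X)*(1/(2*o)) = (-6 + X)/(2*o))
u = -13/8 (u = (-6 - 7)/(2*((4*(-1)²))) = (½)*(-13)/(4*1) = (½)*(-13)/4 = (½)*(¼)*(-13) = -13/8 ≈ -1.6250)
1/(z + u) = 1/(2706 - 13/8) = 1/(21635/8) = 8/21635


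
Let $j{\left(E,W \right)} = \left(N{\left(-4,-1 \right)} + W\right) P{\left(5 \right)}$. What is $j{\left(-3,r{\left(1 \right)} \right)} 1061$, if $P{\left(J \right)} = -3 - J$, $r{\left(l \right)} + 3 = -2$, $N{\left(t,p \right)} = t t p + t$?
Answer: $212200$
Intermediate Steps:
$N{\left(t,p \right)} = t + p t^{2}$ ($N{\left(t,p \right)} = t^{2} p + t = p t^{2} + t = t + p t^{2}$)
$r{\left(l \right)} = -5$ ($r{\left(l \right)} = -3 - 2 = -5$)
$j{\left(E,W \right)} = 160 - 8 W$ ($j{\left(E,W \right)} = \left(- 4 \left(1 - -4\right) + W\right) \left(-3 - 5\right) = \left(- 4 \left(1 + 4\right) + W\right) \left(-3 - 5\right) = \left(\left(-4\right) 5 + W\right) \left(-8\right) = \left(-20 + W\right) \left(-8\right) = 160 - 8 W$)
$j{\left(-3,r{\left(1 \right)} \right)} 1061 = \left(160 - -40\right) 1061 = \left(160 + 40\right) 1061 = 200 \cdot 1061 = 212200$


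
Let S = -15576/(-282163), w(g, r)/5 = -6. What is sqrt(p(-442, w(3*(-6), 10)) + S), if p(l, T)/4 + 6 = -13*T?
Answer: 2*sqrt(30573626833218)/282163 ≈ 39.193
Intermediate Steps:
w(g, r) = -30 (w(g, r) = 5*(-6) = -30)
p(l, T) = -24 - 52*T (p(l, T) = -24 + 4*(-13*T) = -24 - 52*T)
S = 15576/282163 (S = -15576*(-1/282163) = 15576/282163 ≈ 0.055202)
sqrt(p(-442, w(3*(-6), 10)) + S) = sqrt((-24 - 52*(-30)) + 15576/282163) = sqrt((-24 + 1560) + 15576/282163) = sqrt(1536 + 15576/282163) = sqrt(433417944/282163) = 2*sqrt(30573626833218)/282163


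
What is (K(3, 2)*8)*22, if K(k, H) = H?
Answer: 352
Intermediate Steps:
(K(3, 2)*8)*22 = (2*8)*22 = 16*22 = 352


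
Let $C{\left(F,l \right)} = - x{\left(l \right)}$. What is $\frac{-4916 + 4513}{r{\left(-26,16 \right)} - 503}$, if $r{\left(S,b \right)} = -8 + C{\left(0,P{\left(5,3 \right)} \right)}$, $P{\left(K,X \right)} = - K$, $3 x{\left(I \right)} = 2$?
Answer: $\frac{1209}{1535} \approx 0.78762$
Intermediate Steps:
$x{\left(I \right)} = \frac{2}{3}$ ($x{\left(I \right)} = \frac{1}{3} \cdot 2 = \frac{2}{3}$)
$C{\left(F,l \right)} = - \frac{2}{3}$ ($C{\left(F,l \right)} = \left(-1\right) \frac{2}{3} = - \frac{2}{3}$)
$r{\left(S,b \right)} = - \frac{26}{3}$ ($r{\left(S,b \right)} = -8 - \frac{2}{3} = - \frac{26}{3}$)
$\frac{-4916 + 4513}{r{\left(-26,16 \right)} - 503} = \frac{-4916 + 4513}{- \frac{26}{3} - 503} = - \frac{403}{- \frac{1535}{3}} = \left(-403\right) \left(- \frac{3}{1535}\right) = \frac{1209}{1535}$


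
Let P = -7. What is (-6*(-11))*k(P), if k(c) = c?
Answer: -462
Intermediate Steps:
(-6*(-11))*k(P) = -6*(-11)*(-7) = 66*(-7) = -462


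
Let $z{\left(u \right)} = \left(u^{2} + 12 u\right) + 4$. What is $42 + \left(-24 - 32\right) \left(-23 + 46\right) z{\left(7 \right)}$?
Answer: $-176414$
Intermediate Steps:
$z{\left(u \right)} = 4 + u^{2} + 12 u$
$42 + \left(-24 - 32\right) \left(-23 + 46\right) z{\left(7 \right)} = 42 + \left(-24 - 32\right) \left(-23 + 46\right) \left(4 + 7^{2} + 12 \cdot 7\right) = 42 + \left(-56\right) 23 \left(4 + 49 + 84\right) = 42 - 176456 = -176414$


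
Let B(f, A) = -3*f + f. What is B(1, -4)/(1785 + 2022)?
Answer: -2/3807 ≈ -0.00052535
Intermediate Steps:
B(f, A) = -2*f
B(1, -4)/(1785 + 2022) = (-2*1)/(1785 + 2022) = -2/3807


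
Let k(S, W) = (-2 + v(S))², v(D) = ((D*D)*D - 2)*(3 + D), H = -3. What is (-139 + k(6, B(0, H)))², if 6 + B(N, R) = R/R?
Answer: 13702116479769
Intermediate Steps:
B(N, R) = -5 (B(N, R) = -6 + R/R = -6 + 1 = -5)
v(D) = (-2 + D³)*(3 + D) (v(D) = (D²*D - 2)*(3 + D) = (D³ - 2)*(3 + D) = (-2 + D³)*(3 + D))
k(S, W) = (-8 + S⁴ - 2*S + 3*S³)² (k(S, W) = (-2 + (-6 + S⁴ - 2*S + 3*S³))² = (-8 + S⁴ - 2*S + 3*S³)²)
(-139 + k(6, B(0, H)))² = (-139 + (-8 + 6⁴ - 2*6 + 3*6³)²)² = (-139 + (-8 + 1296 - 12 + 3*216)²)² = (-139 + (-8 + 1296 - 12 + 648)²)² = (-139 + 1924²)² = (-139 + 3701776)² = 3701637² = 13702116479769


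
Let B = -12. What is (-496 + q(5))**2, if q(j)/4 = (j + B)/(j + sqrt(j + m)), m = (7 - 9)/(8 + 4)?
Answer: 3703589152/14641 - 3407936*sqrt(174)/14641 ≈ 2.4989e+5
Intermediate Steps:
m = -1/6 (m = -2/12 = -2*1/12 = -1/6 ≈ -0.16667)
q(j) = 4*(-12 + j)/(j + sqrt(-1/6 + j)) (q(j) = 4*((j - 12)/(j + sqrt(j - 1/6))) = 4*((-12 + j)/(j + sqrt(-1/6 + j))) = 4*(-12 + j)/(j + sqrt(-1/6 + j)))
(-496 + q(5))**2 = (-496 + 24*(-12 + 5)/(6*5 + sqrt(6)*sqrt(-1 + 6*5)))**2 = (-496 + 24*(-7)/(30 + sqrt(6)*sqrt(-1 + 30)))**2 = (-496 + 24*(-7)/(30 + sqrt(6)*sqrt(29)))**2 = (-496 + 24*(-7)/(30 + sqrt(174)))**2 = (-496 - 168/(30 + sqrt(174)))**2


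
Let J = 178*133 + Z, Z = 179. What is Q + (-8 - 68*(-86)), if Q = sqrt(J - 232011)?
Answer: 5840 + I*sqrt(208158) ≈ 5840.0 + 456.24*I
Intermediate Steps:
J = 23853 (J = 178*133 + 179 = 23674 + 179 = 23853)
Q = I*sqrt(208158) (Q = sqrt(23853 - 232011) = sqrt(-208158) = I*sqrt(208158) ≈ 456.24*I)
Q + (-8 - 68*(-86)) = I*sqrt(208158) + (-8 - 68*(-86)) = I*sqrt(208158) + (-8 + 5848) = I*sqrt(208158) + 5840 = 5840 + I*sqrt(208158)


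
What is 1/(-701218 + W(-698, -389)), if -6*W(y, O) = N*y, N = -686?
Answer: -3/2343068 ≈ -1.2804e-6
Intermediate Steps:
W(y, O) = 343*y/3 (W(y, O) = -(-343)*y/3 = 343*y/3)
1/(-701218 + W(-698, -389)) = 1/(-701218 + (343/3)*(-698)) = 1/(-701218 - 239414/3) = 1/(-2343068/3) = -3/2343068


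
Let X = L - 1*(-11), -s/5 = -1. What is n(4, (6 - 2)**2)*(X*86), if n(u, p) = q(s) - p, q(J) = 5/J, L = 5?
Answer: -20640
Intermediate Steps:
s = 5 (s = -5*(-1) = 5)
X = 16 (X = 5 - 1*(-11) = 5 + 11 = 16)
n(u, p) = 1 - p (n(u, p) = 5/5 - p = 5*(1/5) - p = 1 - p)
n(4, (6 - 2)**2)*(X*86) = (1 - (6 - 2)**2)*(16*86) = (1 - 1*4**2)*1376 = (1 - 1*16)*1376 = (1 - 16)*1376 = -15*1376 = -20640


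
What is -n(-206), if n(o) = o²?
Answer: -42436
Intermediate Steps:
-n(-206) = -1*(-206)² = -1*42436 = -42436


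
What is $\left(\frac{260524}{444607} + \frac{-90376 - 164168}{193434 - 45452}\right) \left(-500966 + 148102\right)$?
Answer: $\frac{13165211455108480}{32896916537} \approx 4.002 \cdot 10^{5}$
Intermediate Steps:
$\left(\frac{260524}{444607} + \frac{-90376 - 164168}{193434 - 45452}\right) \left(-500966 + 148102\right) = \left(260524 \cdot \frac{1}{444607} - \frac{254544}{147982}\right) \left(-352864\right) = \left(\frac{260524}{444607} - \frac{127272}{73991}\right) \left(-352864\right) = \left(- \frac{37309590820}{32896916537}\right) \left(-352864\right) = \frac{13165211455108480}{32896916537}$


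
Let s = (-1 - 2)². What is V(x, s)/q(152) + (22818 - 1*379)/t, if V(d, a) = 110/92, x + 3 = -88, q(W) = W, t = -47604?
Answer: -38568817/83211792 ≈ -0.46350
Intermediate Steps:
x = -91 (x = -3 - 88 = -91)
s = 9 (s = (-3)² = 9)
V(d, a) = 55/46 (V(d, a) = 110*(1/92) = 55/46)
V(x, s)/q(152) + (22818 - 1*379)/t = (55/46)/152 + (22818 - 1*379)/(-47604) = (55/46)*(1/152) + (22818 - 379)*(-1/47604) = 55/6992 + 22439*(-1/47604) = 55/6992 - 22439/47604 = -38568817/83211792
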